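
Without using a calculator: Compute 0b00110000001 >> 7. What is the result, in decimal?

3

x = 110000001
shift right by 7 → 000000011 = 3
(equivalently, floor(385 / 128))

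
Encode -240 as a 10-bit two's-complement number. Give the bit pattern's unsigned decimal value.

784

240 in 10 bits: 0011110000
Invert: 1100001111
Add 1:  1100010000 = 784
(Check: 2^10 - 240 = 1024 - 240 = 784.)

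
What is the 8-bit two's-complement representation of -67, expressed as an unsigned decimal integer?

189

67 in 8 bits: 01000011
Invert: 10111100
Add 1:  10111101 = 189
(Check: 2^8 - 67 = 256 - 67 = 189.)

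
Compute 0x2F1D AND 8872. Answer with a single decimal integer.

0x2F1D = 10111100011101
8872 = 10001010101000
AND → 10001000001000 = 8712

8712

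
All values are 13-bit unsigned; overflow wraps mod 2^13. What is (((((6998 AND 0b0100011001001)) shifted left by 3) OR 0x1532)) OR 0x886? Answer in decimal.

8118

6998 = 1101101010110
0b0100011001001 = 0100011001001
→ AND → 0100001000000 = 2112
→ shifted left by 3 (mod 2^13) → 0001000000000 = 512
0x1532 = 1010100110010
→ OR → 1011100110010 = 5938
0x886 = 0100010000110
→ OR → 1111110110110 = 8118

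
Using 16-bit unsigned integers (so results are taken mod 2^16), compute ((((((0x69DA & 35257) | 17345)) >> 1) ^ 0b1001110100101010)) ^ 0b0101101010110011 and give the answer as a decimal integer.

57973

0x69DA = 0110100111011010
35257 = 1000100110111001
→ & → 0000100110011000 = 2456
17345 = 0100001111000001
→ | → 0100101111011001 = 19417
→ >> 1 → 0010010111101100 = 9708
0b1001110100101010 = 1001110100101010
→ ^ → 1011100011000110 = 47302
0b0101101010110011 = 0101101010110011
→ ^ → 1110001001110101 = 57973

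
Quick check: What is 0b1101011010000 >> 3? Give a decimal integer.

x = 1101011010000
shift right by 3 → 0001101011010 = 858
(equivalently, floor(6864 / 8))

858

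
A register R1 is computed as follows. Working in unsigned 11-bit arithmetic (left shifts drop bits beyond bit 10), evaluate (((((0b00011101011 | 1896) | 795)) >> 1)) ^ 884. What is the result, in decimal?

137

0b00011101011 = 00011101011
1896 = 11101101000
→ | → 11111101011 = 2027
795 = 01100011011
→ | → 11111111011 = 2043
→ >> 1 → 01111111101 = 1021
884 = 01101110100
→ ^ → 00010001001 = 137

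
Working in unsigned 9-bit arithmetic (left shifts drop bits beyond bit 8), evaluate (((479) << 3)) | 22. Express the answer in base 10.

479 = 111011111
→ << 3 (mod 2^9) → 011111000 = 248
22 = 000010110
→ | → 011111110 = 254

254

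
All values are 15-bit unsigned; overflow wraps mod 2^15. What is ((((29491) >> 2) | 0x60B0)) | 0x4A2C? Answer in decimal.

32508

29491 = 111001100110011
→ >> 2 → 001110011001100 = 7372
0x60B0 = 110000010110000
→ | → 111110011111100 = 31996
0x4A2C = 100101000101100
→ | → 111111011111100 = 32508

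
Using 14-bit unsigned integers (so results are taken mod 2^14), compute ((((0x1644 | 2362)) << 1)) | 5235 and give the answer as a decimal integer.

16127

0x1644 = 01011001000100
2362 = 00100100111010
→ | → 01111101111110 = 8062
→ << 1 (mod 2^14) → 11111011111100 = 16124
5235 = 01010001110011
→ | → 11111011111111 = 16127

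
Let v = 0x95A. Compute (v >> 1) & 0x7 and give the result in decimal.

5

v = 000100101011010
Shift right by 1: 00010010101101
Mask low 3 bits: 101 = 5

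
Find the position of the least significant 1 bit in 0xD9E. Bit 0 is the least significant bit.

1

0xD9E = 110110011110
Trailing zeros: 1, so the lowest set bit is bit 1 (value 2).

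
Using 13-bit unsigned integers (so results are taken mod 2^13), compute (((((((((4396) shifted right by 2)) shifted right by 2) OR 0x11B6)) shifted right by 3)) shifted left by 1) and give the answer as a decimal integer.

1132

4396 = 1000100101100
→ shifted right by 2 → 0010001001011 = 1099
→ shifted right by 2 → 0000100010010 = 274
0x11B6 = 1000110110110
→ OR → 1000110110110 = 4534
→ shifted right by 3 → 0001000110110 = 566
→ shifted left by 1 (mod 2^13) → 0010001101100 = 1132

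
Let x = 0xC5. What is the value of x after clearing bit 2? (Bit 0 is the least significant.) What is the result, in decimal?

193

x = 11000101
bit 2 is currently 1; clear it via x & ~(1 << 2) = x & ~4
→ 11000001 = 193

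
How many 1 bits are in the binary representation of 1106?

4

1106 = 10001010010
Count the 1s: 1 + 1 + 1 + 1 = 4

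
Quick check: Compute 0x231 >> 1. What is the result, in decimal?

0x231 = 1000110001
shift right by 1 → 0100011000 = 280
(equivalently, floor(561 / 2))

280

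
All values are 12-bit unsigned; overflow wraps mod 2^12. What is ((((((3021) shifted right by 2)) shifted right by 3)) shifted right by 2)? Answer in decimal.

3021 = 101111001101
→ shifted right by 2 → 001011110011 = 755
→ shifted right by 3 → 000001011110 = 94
→ shifted right by 2 → 000000010111 = 23

23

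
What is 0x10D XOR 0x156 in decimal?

0x10D = 100001101
0x156 = 101010110
XOR → 001011011 = 91

91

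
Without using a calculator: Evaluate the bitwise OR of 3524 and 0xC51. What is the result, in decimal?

3524 = 110111000100
0xC51 = 110001010001
 OR → 110111010101 = 3541

3541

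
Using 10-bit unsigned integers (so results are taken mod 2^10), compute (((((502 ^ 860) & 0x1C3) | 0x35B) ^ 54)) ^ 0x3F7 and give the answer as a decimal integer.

26

502 = 0111110110
860 = 1101011100
→ ^ → 1010101010 = 682
0x1C3 = 0111000011
→ & → 0010000010 = 130
0x35B = 1101011011
→ | → 1111011011 = 987
54 = 0000110110
→ ^ → 1111101101 = 1005
0x3F7 = 1111110111
→ ^ → 0000011010 = 26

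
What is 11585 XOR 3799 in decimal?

11585 = 10110101000001
3799 = 00111011010111
XOR → 10001110010110 = 9110

9110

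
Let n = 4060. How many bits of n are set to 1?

9

4060 = 111111011100
Count the 1s: 1 + 1 + 1 + 1 + 1 + 1 + 1 + 1 + 1 = 9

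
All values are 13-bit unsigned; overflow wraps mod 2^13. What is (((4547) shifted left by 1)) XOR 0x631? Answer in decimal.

4547 = 1000111000011
→ shifted left by 1 (mod 2^13) → 0001110000110 = 902
0x631 = 0011000110001
→ XOR → 0010110110111 = 1463

1463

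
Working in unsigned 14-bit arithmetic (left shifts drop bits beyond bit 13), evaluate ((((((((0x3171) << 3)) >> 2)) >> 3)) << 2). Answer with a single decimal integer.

368

0x3171 = 11000101110001
→ << 3 (mod 2^14) → 00101110001000 = 2952
→ >> 2 → 00001011100010 = 738
→ >> 3 → 00000001011100 = 92
→ << 2 (mod 2^14) → 00000101110000 = 368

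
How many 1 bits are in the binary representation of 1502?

1502 = 10111011110
Count the 1s: 1 + 1 + 1 + 1 + 1 + 1 + 1 + 1 = 8

8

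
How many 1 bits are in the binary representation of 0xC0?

2

0xC0 = 11000000
Count the 1s: 1 + 1 = 2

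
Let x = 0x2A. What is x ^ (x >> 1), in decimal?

63

x = 101010 = 42
x>>1 = 010101
XOR  = 111111 = 63
(x ^ (x >> 1) gives the standard binary-reflected Gray code of x.)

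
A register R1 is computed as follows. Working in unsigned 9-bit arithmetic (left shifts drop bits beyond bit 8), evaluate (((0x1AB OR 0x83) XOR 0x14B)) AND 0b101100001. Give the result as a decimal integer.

0x1AB = 110101011
0x83 = 010000011
→ OR → 110101011 = 427
0x14B = 101001011
→ XOR → 011100000 = 224
0b101100001 = 101100001
→ AND → 001100000 = 96

96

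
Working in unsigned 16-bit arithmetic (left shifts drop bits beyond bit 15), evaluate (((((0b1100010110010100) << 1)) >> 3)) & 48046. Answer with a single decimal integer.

4388

0b1100010110010100 = 1100010110010100
→ << 1 (mod 2^16) → 1000101100101000 = 35624
→ >> 3 → 0001000101100101 = 4453
48046 = 1011101110101110
→ & → 0001000100100100 = 4388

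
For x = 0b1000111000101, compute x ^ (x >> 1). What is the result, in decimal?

6439

x = 1000111000101 = 4549
x>>1 = 0100011100010
XOR  = 1100100100111 = 6439
(x ^ (x >> 1) gives the standard binary-reflected Gray code of x.)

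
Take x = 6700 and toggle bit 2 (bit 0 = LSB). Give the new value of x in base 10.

6696

x = 01101000101100
bit 2 is currently 1; toggle it via x ^ (1 << 2) = x ^ 4
→ 01101000101000 = 6696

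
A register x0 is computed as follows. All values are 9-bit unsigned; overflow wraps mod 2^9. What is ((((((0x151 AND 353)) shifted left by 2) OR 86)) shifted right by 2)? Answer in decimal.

0x151 = 101010001
353 = 101100001
→ AND → 101000001 = 321
→ shifted left by 2 (mod 2^9) → 100000100 = 260
86 = 001010110
→ OR → 101010110 = 342
→ shifted right by 2 → 001010101 = 85

85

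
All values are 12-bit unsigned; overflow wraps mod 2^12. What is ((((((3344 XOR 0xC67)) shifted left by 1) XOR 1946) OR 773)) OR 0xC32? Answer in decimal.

3959

3344 = 110100010000
0xC67 = 110001100111
→ XOR → 000101110111 = 375
→ shifted left by 1 (mod 2^12) → 001011101110 = 750
1946 = 011110011010
→ XOR → 010101110100 = 1396
773 = 001100000101
→ OR → 011101110101 = 1909
0xC32 = 110000110010
→ OR → 111101110111 = 3959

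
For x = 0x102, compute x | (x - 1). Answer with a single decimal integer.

x = 100000010 = 258
x - 1 = 100000001
OR    = 100000011 = 259
(x | (x - 1) sets all bits below the lowest set bit.)

259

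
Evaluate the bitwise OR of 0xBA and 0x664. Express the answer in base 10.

0xBA = 00010111010
0x664 = 11001100100
 OR → 11011111110 = 1790

1790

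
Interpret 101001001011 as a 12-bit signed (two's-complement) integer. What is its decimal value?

pattern = 101001001011 (MSB is 1 ⇒ negative)
Invert: 010110110100, add 1 → 010110110101 = 1461, so the value is -1461.
(Equivalently: 2635 - 2^12 = 2635 - 4096 = -1461.)

-1461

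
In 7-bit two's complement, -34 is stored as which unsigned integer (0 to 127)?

94

34 in 7 bits: 0100010
Invert: 1011101
Add 1:  1011110 = 94
(Check: 2^7 - 34 = 128 - 34 = 94.)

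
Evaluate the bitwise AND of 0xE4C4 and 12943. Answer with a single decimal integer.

8324

0xE4C4 = 1110010011000100
12943 = 0011001010001111
AND → 0010000010000100 = 8324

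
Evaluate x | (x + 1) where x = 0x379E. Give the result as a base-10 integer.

14239

x = 11011110011110 = 14238
x + 1 = 11011110011111
OR    = 11011110011111 = 14239
(x | (x + 1) sets the lowest cleared bit.)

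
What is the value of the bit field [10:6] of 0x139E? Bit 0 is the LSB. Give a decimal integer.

v = 1001110011110
Shift right by 6: 1001110
Mask low 5 bits: 01110 = 14

14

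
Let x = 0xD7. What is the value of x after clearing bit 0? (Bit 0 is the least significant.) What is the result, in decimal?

x = 11010111
bit 0 is currently 1; clear it via x & ~(1 << 0) = x & ~1
→ 11010110 = 214

214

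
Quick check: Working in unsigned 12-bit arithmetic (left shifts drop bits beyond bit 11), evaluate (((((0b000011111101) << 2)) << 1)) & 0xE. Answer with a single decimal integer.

8

0b000011111101 = 000011111101
→ << 2 (mod 2^12) → 001111110100 = 1012
→ << 1 (mod 2^12) → 011111101000 = 2024
0xE = 000000001110
→ & → 000000001000 = 8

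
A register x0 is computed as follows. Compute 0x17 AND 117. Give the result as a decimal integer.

0x17 = 0010111
117 = 1110101
AND → 0010101 = 21

21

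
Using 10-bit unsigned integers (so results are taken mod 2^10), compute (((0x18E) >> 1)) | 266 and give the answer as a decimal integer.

463

0x18E = 0110001110
→ >> 1 → 0011000111 = 199
266 = 0100001010
→ | → 0111001111 = 463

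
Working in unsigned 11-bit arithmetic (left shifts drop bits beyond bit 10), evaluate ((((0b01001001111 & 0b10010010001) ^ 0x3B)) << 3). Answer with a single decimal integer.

0b01001001111 = 01001001111
0b10010010001 = 10010010001
→ & → 00000000001 = 1
0x3B = 00000111011
→ ^ → 00000111010 = 58
→ << 3 (mod 2^11) → 00111010000 = 464

464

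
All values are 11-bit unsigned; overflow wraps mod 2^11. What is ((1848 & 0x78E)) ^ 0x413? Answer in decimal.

795

1848 = 11100111000
0x78E = 11110001110
→ & → 11100001000 = 1800
0x413 = 10000010011
→ ^ → 01100011011 = 795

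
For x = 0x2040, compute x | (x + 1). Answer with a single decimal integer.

8257

x = 10000001000000 = 8256
x + 1 = 10000001000001
OR    = 10000001000001 = 8257
(x | (x + 1) sets the lowest cleared bit.)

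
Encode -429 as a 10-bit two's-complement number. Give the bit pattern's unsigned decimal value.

429 in 10 bits: 0110101101
Invert: 1001010010
Add 1:  1001010011 = 595
(Check: 2^10 - 429 = 1024 - 429 = 595.)

595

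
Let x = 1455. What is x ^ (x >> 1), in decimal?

x = 10110101111 = 1455
x>>1 = 01011010111
XOR  = 11101111000 = 1912
(x ^ (x >> 1) gives the standard binary-reflected Gray code of x.)

1912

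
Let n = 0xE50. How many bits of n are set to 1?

5

0xE50 = 111001010000
Count the 1s: 1 + 1 + 1 + 1 + 1 = 5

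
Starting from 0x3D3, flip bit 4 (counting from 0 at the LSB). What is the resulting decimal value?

963

x = 1111010011
bit 4 is currently 1; toggle it via x ^ (1 << 4) = x ^ 16
→ 1111000011 = 963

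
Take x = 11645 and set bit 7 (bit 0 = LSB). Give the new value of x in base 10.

x = 10110101111101
bit 7 is currently 0; set it via x | (1 << 7) = x | 128
→ 10110111111101 = 11773

11773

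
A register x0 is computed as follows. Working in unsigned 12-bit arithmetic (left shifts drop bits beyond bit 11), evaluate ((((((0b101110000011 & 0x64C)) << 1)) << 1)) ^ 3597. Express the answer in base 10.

1549

0b101110000011 = 101110000011
0x64C = 011001001100
→ & → 001000000000 = 512
→ << 1 (mod 2^12) → 010000000000 = 1024
→ << 1 (mod 2^12) → 100000000000 = 2048
3597 = 111000001101
→ ^ → 011000001101 = 1549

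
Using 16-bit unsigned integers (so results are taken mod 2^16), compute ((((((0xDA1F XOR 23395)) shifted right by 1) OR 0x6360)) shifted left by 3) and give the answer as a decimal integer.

0xDA1F = 1101101000011111
23395 = 0101101101100011
→ XOR → 1000000101111100 = 33148
→ shifted right by 1 → 0100000010111110 = 16574
0x6360 = 0110001101100000
→ OR → 0110001111111110 = 25598
→ shifted left by 3 (mod 2^16) → 0001111111110000 = 8176

8176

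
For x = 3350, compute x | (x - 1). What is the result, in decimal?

x = 110100010110 = 3350
x - 1 = 110100010101
OR    = 110100010111 = 3351
(x | (x - 1) sets all bits below the lowest set bit.)

3351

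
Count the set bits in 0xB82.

5

0xB82 = 101110000010
Count the 1s: 1 + 1 + 1 + 1 + 1 = 5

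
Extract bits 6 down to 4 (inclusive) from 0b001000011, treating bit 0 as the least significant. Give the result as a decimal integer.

v = 001000011
Shift right by 4: 00100
Mask low 3 bits: 100 = 4

4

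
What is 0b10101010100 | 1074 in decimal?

1398

a = 10101010100
1074 = 10000110010
 OR → 10101110110 = 1398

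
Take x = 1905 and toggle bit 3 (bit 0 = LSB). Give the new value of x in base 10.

1913

x = 11101110001
bit 3 is currently 0; toggle it via x ^ (1 << 3) = x ^ 8
→ 11101111001 = 1913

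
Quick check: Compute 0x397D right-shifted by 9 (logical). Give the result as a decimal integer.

28

0x397D = 11100101111101
shift right by 9 → 00000000011100 = 28
(equivalently, floor(14717 / 512))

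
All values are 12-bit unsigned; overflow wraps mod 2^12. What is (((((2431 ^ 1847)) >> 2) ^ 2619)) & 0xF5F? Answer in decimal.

2431 = 100101111111
1847 = 011100110111
→ ^ → 111001001000 = 3656
→ >> 2 → 001110010010 = 914
2619 = 101000111011
→ ^ → 100110101001 = 2473
0xF5F = 111101011111
→ & → 100100001001 = 2313

2313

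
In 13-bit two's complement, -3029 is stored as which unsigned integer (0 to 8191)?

3029 in 13 bits: 0101111010101
Invert: 1010000101010
Add 1:  1010000101011 = 5163
(Check: 2^13 - 3029 = 8192 - 3029 = 5163.)

5163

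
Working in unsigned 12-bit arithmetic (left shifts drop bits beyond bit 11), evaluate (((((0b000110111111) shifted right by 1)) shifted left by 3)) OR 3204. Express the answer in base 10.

3836

0b000110111111 = 000110111111
→ shifted right by 1 → 000011011111 = 223
→ shifted left by 3 (mod 2^12) → 011011111000 = 1784
3204 = 110010000100
→ OR → 111011111100 = 3836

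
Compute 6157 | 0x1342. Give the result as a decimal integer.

6157 = 1100000001101
0x1342 = 1001101000010
 OR → 1101101001111 = 6991

6991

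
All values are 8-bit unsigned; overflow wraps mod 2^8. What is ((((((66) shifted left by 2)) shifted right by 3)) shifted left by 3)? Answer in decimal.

8

66 = 01000010
→ shifted left by 2 (mod 2^8) → 00001000 = 8
→ shifted right by 3 → 00000001 = 1
→ shifted left by 3 (mod 2^8) → 00001000 = 8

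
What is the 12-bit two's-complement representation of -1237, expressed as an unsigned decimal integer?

2859

1237 in 12 bits: 010011010101
Invert: 101100101010
Add 1:  101100101011 = 2859
(Check: 2^12 - 1237 = 4096 - 1237 = 2859.)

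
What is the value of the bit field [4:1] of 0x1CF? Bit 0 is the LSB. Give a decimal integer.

v = 111001111
Shift right by 1: 11100111
Mask low 4 bits: 0111 = 7

7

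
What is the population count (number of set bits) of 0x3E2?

6

0x3E2 = 1111100010
Count the 1s: 1 + 1 + 1 + 1 + 1 + 1 = 6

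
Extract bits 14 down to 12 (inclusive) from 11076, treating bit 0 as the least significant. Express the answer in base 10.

v = 0010101101000100
Shift right by 12: 0010
Mask low 3 bits: 010 = 2

2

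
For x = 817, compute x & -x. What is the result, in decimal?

1

x = 1100110001 = 817
-x (two's complement) = …0011001111
AND   = 0000000001 = 1
(x & -x isolates the lowest set bit of x.)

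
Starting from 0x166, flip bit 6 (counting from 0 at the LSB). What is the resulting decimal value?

x = 101100110
bit 6 is currently 1; toggle it via x ^ (1 << 6) = x ^ 64
→ 100100110 = 294

294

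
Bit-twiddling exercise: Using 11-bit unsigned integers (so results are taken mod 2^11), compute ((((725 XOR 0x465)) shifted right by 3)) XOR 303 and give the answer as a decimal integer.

505

725 = 01011010101
0x465 = 10001100101
→ XOR → 11010110000 = 1712
→ shifted right by 3 → 00011010110 = 214
303 = 00100101111
→ XOR → 00111111001 = 505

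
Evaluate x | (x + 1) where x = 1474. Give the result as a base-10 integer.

x = 10111000010 = 1474
x + 1 = 10111000011
OR    = 10111000011 = 1475
(x | (x + 1) sets the lowest cleared bit.)

1475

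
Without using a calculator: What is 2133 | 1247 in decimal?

3295

2133 = 100001010101
1247 = 010011011111
 OR → 110011011111 = 3295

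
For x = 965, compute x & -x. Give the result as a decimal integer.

1

x = 1111000101 = 965
-x (two's complement) = …0000111011
AND   = 0000000001 = 1
(x & -x isolates the lowest set bit of x.)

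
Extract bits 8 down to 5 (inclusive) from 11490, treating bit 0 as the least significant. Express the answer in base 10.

v = 10110011100010
Shift right by 5: 101100111
Mask low 4 bits: 0111 = 7

7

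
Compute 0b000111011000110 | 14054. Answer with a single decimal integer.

a = 00111011000110
14054 = 11011011100110
 OR → 11111011100110 = 16102

16102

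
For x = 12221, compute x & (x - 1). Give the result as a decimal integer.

12220

x = 10111110111101 = 12221
x - 1 = 10111110111100
AND   = 10111110111100 = 12220
(x & (x - 1) clears the lowest set bit of x.)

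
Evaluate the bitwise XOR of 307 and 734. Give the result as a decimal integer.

1005

307 = 0100110011
734 = 1011011110
XOR → 1111101101 = 1005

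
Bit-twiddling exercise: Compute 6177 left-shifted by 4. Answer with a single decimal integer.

98832

6177 = 00001100000100001
shift left by 4 → 11000001000010000 = 98832
(equivalently, 6177 × 2^4 = 6177 × 16)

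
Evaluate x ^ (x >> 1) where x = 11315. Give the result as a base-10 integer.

14890

x = 10110000110011 = 11315
x>>1 = 01011000011001
XOR  = 11101000101010 = 14890
(x ^ (x >> 1) gives the standard binary-reflected Gray code of x.)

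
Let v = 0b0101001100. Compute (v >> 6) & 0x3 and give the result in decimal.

v = 0101001100
Shift right by 6: 0101
Mask low 2 bits: 01 = 1

1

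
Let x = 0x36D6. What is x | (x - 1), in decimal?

x = 11011011010110 = 14038
x - 1 = 11011011010101
OR    = 11011011010111 = 14039
(x | (x - 1) sets all bits below the lowest set bit.)

14039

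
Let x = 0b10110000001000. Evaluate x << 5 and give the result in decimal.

360704

x = 0000010110000001000
shift left by 5 → 1011000000100000000 = 360704
(equivalently, 11272 × 2^5 = 11272 × 32)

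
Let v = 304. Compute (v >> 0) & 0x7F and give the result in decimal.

48

v = 0100110000
Shift right by 0: 0100110000
Mask low 7 bits: 0110000 = 48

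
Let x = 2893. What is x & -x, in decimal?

x = 101101001101 = 2893
-x (two's complement) = …010010110011
AND   = 000000000001 = 1
(x & -x isolates the lowest set bit of x.)

1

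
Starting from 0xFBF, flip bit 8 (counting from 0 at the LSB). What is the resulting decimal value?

3775

x = 0111110111111
bit 8 is currently 1; toggle it via x ^ (1 << 8) = x ^ 256
→ 0111010111111 = 3775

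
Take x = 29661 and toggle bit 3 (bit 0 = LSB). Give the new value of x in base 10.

x = 111001111011101
bit 3 is currently 1; toggle it via x ^ (1 << 3) = x ^ 8
→ 111001111010101 = 29653

29653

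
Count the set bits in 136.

136 = 10001000
Count the 1s: 1 + 1 = 2

2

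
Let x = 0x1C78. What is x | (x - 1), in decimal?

x = 1110001111000 = 7288
x - 1 = 1110001110111
OR    = 1110001111111 = 7295
(x | (x - 1) sets all bits below the lowest set bit.)

7295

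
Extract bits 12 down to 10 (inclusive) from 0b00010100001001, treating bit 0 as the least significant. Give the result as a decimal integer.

1

v = 00010100001001
Shift right by 10: 0001
Mask low 3 bits: 001 = 1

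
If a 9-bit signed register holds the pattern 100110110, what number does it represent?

-202

pattern = 100110110 (MSB is 1 ⇒ negative)
Invert: 011001001, add 1 → 011001010 = 202, so the value is -202.
(Equivalently: 310 - 2^9 = 310 - 512 = -202.)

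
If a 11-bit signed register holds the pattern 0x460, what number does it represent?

pattern = 10001100000 (MSB is 1 ⇒ negative)
Invert: 01110011111, add 1 → 01110100000 = 928, so the value is -928.
(Equivalently: 1120 - 2^11 = 1120 - 2048 = -928.)

-928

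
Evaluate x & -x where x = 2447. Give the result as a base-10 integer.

1

x = 100110001111 = 2447
-x (two's complement) = …011001110001
AND   = 000000000001 = 1
(x & -x isolates the lowest set bit of x.)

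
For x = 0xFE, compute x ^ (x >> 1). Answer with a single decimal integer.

129

x = 11111110 = 254
x>>1 = 01111111
XOR  = 10000001 = 129
(x ^ (x >> 1) gives the standard binary-reflected Gray code of x.)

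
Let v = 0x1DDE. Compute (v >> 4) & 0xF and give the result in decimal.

13

v = 01110111011110
Shift right by 4: 0111011101
Mask low 4 bits: 1101 = 13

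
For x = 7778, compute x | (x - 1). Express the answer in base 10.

x = 1111001100010 = 7778
x - 1 = 1111001100001
OR    = 1111001100011 = 7779
(x | (x - 1) sets all bits below the lowest set bit.)

7779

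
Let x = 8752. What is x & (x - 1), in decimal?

x = 10001000110000 = 8752
x - 1 = 10001000101111
AND   = 10001000100000 = 8736
(x & (x - 1) clears the lowest set bit of x.)

8736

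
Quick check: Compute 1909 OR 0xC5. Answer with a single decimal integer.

1909 = 11101110101
0xC5 = 00011000101
 OR → 11111110101 = 2037

2037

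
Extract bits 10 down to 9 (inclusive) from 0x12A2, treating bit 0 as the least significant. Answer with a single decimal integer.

v = 01001010100010
Shift right by 9: 01001
Mask low 2 bits: 01 = 1

1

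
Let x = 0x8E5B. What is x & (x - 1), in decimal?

x = 1000111001011011 = 36443
x - 1 = 1000111001011010
AND   = 1000111001011010 = 36442
(x & (x - 1) clears the lowest set bit of x.)

36442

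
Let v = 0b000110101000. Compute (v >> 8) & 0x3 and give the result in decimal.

v = 000110101000
Shift right by 8: 0001
Mask low 2 bits: 01 = 1

1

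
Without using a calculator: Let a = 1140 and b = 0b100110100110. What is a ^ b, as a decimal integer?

3538

1140 = 010001110100
b = 100110100110
XOR → 110111010010 = 3538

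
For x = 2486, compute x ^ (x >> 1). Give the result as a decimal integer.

3437

x = 100110110110 = 2486
x>>1 = 010011011011
XOR  = 110101101101 = 3437
(x ^ (x >> 1) gives the standard binary-reflected Gray code of x.)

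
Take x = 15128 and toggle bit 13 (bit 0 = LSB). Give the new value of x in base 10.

x = 011101100011000
bit 13 is currently 1; toggle it via x ^ (1 << 13) = x ^ 8192
→ 001101100011000 = 6936

6936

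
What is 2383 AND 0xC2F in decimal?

2383 = 100101001111
0xC2F = 110000101111
AND → 100000001111 = 2063

2063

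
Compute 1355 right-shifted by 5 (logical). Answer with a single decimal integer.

1355 = 10101001011
shift right by 5 → 00000101010 = 42
(equivalently, floor(1355 / 32))

42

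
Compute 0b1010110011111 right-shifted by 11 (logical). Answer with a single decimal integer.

x = 1010110011111
shift right by 11 → 0000000000010 = 2
(equivalently, floor(5535 / 2048))

2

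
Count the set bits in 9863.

7

9863 = 10011010000111
Count the 1s: 1 + 1 + 1 + 1 + 1 + 1 + 1 = 7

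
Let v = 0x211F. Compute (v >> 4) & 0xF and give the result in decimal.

v = 10000100011111
Shift right by 4: 1000010001
Mask low 4 bits: 0001 = 1

1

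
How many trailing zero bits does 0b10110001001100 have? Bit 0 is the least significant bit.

2

0b10110001001100 = 10110001001100
Trailing zeros: 2, so the lowest set bit is bit 2 (value 4).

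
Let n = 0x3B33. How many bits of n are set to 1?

0x3B33 = 11101100110011
Count the 1s: 1 + 1 + 1 + 1 + 1 + 1 + 1 + 1 + 1 = 9

9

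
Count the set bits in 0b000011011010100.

6

n = 11011010100
Count the 1s: 1 + 1 + 1 + 1 + 1 + 1 = 6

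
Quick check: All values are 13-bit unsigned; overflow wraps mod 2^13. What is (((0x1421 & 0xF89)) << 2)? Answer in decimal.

4100

0x1421 = 1010000100001
0xF89 = 0111110001001
→ & → 0010000000001 = 1025
→ << 2 (mod 2^13) → 1000000000100 = 4100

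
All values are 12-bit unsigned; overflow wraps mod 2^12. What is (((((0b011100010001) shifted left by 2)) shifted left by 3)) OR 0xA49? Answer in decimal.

0b011100010001 = 011100010001
→ shifted left by 2 (mod 2^12) → 110001000100 = 3140
→ shifted left by 3 (mod 2^12) → 001000100000 = 544
0xA49 = 101001001001
→ OR → 101001101001 = 2665

2665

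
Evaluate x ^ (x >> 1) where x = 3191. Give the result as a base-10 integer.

2636

x = 110001110111 = 3191
x>>1 = 011000111011
XOR  = 101001001100 = 2636
(x ^ (x >> 1) gives the standard binary-reflected Gray code of x.)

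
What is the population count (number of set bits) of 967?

7

967 = 1111000111
Count the 1s: 1 + 1 + 1 + 1 + 1 + 1 + 1 = 7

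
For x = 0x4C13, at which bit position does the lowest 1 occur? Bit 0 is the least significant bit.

0

0x4C13 = 100110000010011
Trailing zeros: 0, so the lowest set bit is bit 0 (value 1).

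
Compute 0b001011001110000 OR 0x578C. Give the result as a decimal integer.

22524

a = 001011001110000
0x578C = 101011110001100
 OR → 101011111111100 = 22524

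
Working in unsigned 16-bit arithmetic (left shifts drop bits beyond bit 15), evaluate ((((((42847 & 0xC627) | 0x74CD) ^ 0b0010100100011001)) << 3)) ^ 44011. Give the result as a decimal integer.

21851

42847 = 1010011101011111
0xC627 = 1100011000100111
→ & → 1000011000000111 = 34311
0x74CD = 0111010011001101
→ | → 1111011011001111 = 63183
0b0010100100011001 = 0010100100011001
→ ^ → 1101111111010110 = 57302
→ << 3 (mod 2^16) → 1111111010110000 = 65200
44011 = 1010101111101011
→ ^ → 0101010101011011 = 21851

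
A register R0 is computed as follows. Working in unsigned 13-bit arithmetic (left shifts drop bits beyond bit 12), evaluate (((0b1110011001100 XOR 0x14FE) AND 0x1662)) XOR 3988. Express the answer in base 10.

4022

0b1110011001100 = 1110011001100
0x14FE = 1010011111110
→ XOR → 0100000110010 = 2098
0x1662 = 1011001100010
→ AND → 0000000100010 = 34
3988 = 0111110010100
→ XOR → 0111110110110 = 4022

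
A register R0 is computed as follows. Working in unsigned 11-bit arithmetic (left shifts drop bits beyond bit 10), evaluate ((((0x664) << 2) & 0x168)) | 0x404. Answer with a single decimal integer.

1284

0x664 = 11001100100
→ << 2 (mod 2^11) → 00110010000 = 400
0x168 = 00101101000
→ & → 00100000000 = 256
0x404 = 10000000100
→ | → 10100000100 = 1284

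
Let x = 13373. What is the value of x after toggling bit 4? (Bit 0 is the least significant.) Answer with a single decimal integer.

13357

x = 11010000111101
bit 4 is currently 1; toggle it via x ^ (1 << 4) = x ^ 16
→ 11010000101101 = 13357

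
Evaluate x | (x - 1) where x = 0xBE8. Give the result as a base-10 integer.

x = 101111101000 = 3048
x - 1 = 101111100111
OR    = 101111101111 = 3055
(x | (x - 1) sets all bits below the lowest set bit.)

3055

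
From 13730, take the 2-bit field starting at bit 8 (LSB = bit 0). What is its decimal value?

1

v = 11010110100010
Shift right by 8: 110101
Mask low 2 bits: 01 = 1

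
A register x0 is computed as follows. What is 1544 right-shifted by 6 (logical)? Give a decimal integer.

1544 = 11000001000
shift right by 6 → 00000011000 = 24
(equivalently, floor(1544 / 64))

24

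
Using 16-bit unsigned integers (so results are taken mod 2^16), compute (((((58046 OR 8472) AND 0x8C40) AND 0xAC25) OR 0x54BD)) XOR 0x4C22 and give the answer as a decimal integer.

39071

58046 = 1110001010111110
8472 = 0010000100011000
→ OR → 1110001110111110 = 58302
0x8C40 = 1000110001000000
→ AND → 1000000000000000 = 32768
0xAC25 = 1010110000100101
→ AND → 1000000000000000 = 32768
0x54BD = 0101010010111101
→ OR → 1101010010111101 = 54461
0x4C22 = 0100110000100010
→ XOR → 1001100010011111 = 39071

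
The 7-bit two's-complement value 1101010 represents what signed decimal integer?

pattern = 1101010 (MSB is 1 ⇒ negative)
Invert: 0010101, add 1 → 0010110 = 22, so the value is -22.
(Equivalently: 106 - 2^7 = 106 - 128 = -22.)

-22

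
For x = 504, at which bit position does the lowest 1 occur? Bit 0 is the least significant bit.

504 = 111111000
Trailing zeros: 3, so the lowest set bit is bit 3 (value 8).

3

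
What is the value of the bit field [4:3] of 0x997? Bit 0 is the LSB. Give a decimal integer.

v = 100110010111
Shift right by 3: 100110010
Mask low 2 bits: 10 = 2

2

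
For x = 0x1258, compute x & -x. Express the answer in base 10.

8

x = 1001001011000 = 4696
-x (two's complement) = …0110110101000
AND   = 0000000001000 = 8
(x & -x isolates the lowest set bit of x.)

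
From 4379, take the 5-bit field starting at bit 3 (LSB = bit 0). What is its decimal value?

v = 01000100011011
Shift right by 3: 01000100011
Mask low 5 bits: 00011 = 3

3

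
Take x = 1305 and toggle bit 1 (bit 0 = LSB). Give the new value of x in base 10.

x = 10100011001
bit 1 is currently 0; toggle it via x ^ (1 << 1) = x ^ 2
→ 10100011011 = 1307

1307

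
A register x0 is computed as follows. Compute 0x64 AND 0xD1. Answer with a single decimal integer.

0x64 = 01100100
0xD1 = 11010001
AND → 01000000 = 64

64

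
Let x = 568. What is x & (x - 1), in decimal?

x = 1000111000 = 568
x - 1 = 1000110111
AND   = 1000110000 = 560
(x & (x - 1) clears the lowest set bit of x.)

560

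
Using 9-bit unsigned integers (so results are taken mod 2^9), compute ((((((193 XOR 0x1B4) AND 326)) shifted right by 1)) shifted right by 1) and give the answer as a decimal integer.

81

193 = 011000001
0x1B4 = 110110100
→ XOR → 101110101 = 373
326 = 101000110
→ AND → 101000100 = 324
→ shifted right by 1 → 010100010 = 162
→ shifted right by 1 → 001010001 = 81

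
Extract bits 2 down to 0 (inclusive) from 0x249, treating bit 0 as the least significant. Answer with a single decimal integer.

v = 001001001001
Shift right by 0: 001001001001
Mask low 3 bits: 001 = 1

1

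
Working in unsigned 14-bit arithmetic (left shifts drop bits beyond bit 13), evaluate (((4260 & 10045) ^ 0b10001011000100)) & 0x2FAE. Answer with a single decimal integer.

4260 = 01000010100100
10045 = 10011100111101
→ & → 00000000100100 = 36
0b10001011000100 = 10001011000100
→ ^ → 10001011100000 = 8928
0x2FAE = 10111110101110
→ & → 10001010100000 = 8864

8864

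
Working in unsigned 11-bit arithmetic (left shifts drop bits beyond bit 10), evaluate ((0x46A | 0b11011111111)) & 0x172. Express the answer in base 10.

0x46A = 10001101010
0b11011111111 = 11011111111
→ | → 11011111111 = 1791
0x172 = 00101110010
→ & → 00001110010 = 114

114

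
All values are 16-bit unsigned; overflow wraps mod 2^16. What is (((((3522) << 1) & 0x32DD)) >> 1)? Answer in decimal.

3522 = 0000110111000010
→ << 1 (mod 2^16) → 0001101110000100 = 7044
0x32DD = 0011001011011101
→ & → 0001001010000100 = 4740
→ >> 1 → 0000100101000010 = 2370

2370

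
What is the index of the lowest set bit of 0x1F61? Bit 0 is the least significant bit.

0x1F61 = 1111101100001
Trailing zeros: 0, so the lowest set bit is bit 0 (value 1).

0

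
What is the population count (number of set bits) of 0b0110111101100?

n = 110111101100
Count the 1s: 1 + 1 + 1 + 1 + 1 + 1 + 1 + 1 = 8

8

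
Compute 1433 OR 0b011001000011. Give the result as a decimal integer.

1433 = 10110011001
b = 11001000011
 OR → 11111011011 = 2011

2011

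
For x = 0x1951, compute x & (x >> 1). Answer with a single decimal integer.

2048

x = 1100101010001 = 6481
x>>1 = 0110010101000
AND  = 0100000000000 = 2048
(x & (x >> 1) has a 1 wherever x has two consecutive 1 bits.)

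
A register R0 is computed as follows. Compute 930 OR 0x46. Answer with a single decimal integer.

998

930 = 1110100010
0x46 = 0001000110
 OR → 1111100110 = 998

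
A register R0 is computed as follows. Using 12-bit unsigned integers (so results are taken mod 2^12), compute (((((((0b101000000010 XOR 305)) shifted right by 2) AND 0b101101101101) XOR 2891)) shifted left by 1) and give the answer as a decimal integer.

0b101000000010 = 101000000010
305 = 000100110001
→ XOR → 101100110011 = 2867
→ shifted right by 2 → 001011001100 = 716
0b101101101101 = 101101101101
→ AND → 001001001100 = 588
2891 = 101101001011
→ XOR → 100100000111 = 2311
→ shifted left by 1 (mod 2^12) → 001000001110 = 526

526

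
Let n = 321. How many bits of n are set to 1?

321 = 101000001
Count the 1s: 1 + 1 + 1 = 3

3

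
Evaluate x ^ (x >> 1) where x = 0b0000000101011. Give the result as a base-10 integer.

x = 101011 = 43
x>>1 = 010101
XOR  = 111110 = 62
(x ^ (x >> 1) gives the standard binary-reflected Gray code of x.)

62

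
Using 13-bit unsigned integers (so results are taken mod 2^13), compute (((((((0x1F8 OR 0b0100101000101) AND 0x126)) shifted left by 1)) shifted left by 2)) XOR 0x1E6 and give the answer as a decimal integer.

2246

0x1F8 = 0000111111000
0b0100101000101 = 0100101000101
→ OR → 0100111111101 = 2557
0x126 = 0000100100110
→ AND → 0000100100100 = 292
→ shifted left by 1 (mod 2^13) → 0001001001000 = 584
→ shifted left by 2 (mod 2^13) → 0100100100000 = 2336
0x1E6 = 0000111100110
→ XOR → 0100011000110 = 2246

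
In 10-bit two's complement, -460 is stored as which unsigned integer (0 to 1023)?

564

460 in 10 bits: 0111001100
Invert: 1000110011
Add 1:  1000110100 = 564
(Check: 2^10 - 460 = 1024 - 460 = 564.)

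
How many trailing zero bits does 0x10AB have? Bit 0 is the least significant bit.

0

0x10AB = 1000010101011
Trailing zeros: 0, so the lowest set bit is bit 0 (value 1).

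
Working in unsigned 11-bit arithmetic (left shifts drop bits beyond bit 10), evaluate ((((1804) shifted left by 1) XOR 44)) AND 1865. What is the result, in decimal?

1536

1804 = 11100001100
→ shifted left by 1 (mod 2^11) → 11000011000 = 1560
44 = 00000101100
→ XOR → 11000110100 = 1588
1865 = 11101001001
→ AND → 11000000000 = 1536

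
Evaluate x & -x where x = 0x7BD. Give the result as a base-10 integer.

x = 11110111101 = 1981
-x (two's complement) = …00001000011
AND   = 00000000001 = 1
(x & -x isolates the lowest set bit of x.)

1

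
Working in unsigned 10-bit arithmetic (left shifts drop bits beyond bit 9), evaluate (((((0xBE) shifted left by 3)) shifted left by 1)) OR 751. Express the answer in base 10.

0xBE = 0010111110
→ shifted left by 3 (mod 2^10) → 0111110000 = 496
→ shifted left by 1 (mod 2^10) → 1111100000 = 992
751 = 1011101111
→ OR → 1111101111 = 1007

1007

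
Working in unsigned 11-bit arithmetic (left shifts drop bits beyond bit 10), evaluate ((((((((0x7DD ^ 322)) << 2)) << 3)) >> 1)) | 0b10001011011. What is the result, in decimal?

1531

0x7DD = 11111011101
322 = 00101000010
→ ^ → 11010011111 = 1695
→ << 2 (mod 2^11) → 01001111100 = 636
→ << 3 (mod 2^11) → 01111100000 = 992
→ >> 1 → 00111110000 = 496
0b10001011011 = 10001011011
→ | → 10111111011 = 1531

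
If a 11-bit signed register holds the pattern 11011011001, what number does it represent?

pattern = 11011011001 (MSB is 1 ⇒ negative)
Invert: 00100100110, add 1 → 00100100111 = 295, so the value is -295.
(Equivalently: 1753 - 2^11 = 1753 - 2048 = -295.)

-295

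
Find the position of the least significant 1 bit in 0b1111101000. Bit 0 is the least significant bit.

0b1111101000 = 1111101000
Trailing zeros: 3, so the lowest set bit is bit 3 (value 8).

3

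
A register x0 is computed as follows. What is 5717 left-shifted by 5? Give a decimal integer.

182944

5717 = 000001011001010101
shift left by 5 → 101100101010100000 = 182944
(equivalently, 5717 × 2^5 = 5717 × 32)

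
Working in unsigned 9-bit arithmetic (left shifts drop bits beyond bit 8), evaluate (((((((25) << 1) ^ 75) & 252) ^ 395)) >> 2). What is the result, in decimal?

25 = 000011001
→ << 1 (mod 2^9) → 000110010 = 50
75 = 001001011
→ ^ → 001111001 = 121
252 = 011111100
→ & → 001111000 = 120
395 = 110001011
→ ^ → 111110011 = 499
→ >> 2 → 001111100 = 124

124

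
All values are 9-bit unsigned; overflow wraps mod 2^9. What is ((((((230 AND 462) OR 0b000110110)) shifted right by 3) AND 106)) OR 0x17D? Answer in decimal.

230 = 011100110
462 = 111001110
→ AND → 011000110 = 198
0b000110110 = 000110110
→ OR → 011110110 = 246
→ shifted right by 3 → 000011110 = 30
106 = 001101010
→ AND → 000001010 = 10
0x17D = 101111101
→ OR → 101111111 = 383

383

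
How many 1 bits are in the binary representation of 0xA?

0xA = 1010
Count the 1s: 1 + 1 = 2

2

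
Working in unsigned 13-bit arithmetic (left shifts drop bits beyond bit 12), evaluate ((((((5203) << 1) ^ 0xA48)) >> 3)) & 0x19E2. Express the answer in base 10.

5203 = 1010001010011
→ << 1 (mod 2^13) → 0100010100110 = 2214
0xA48 = 0101001001000
→ ^ → 0001011101110 = 750
→ >> 3 → 0000001011101 = 93
0x19E2 = 1100111100010
→ & → 0000001000000 = 64

64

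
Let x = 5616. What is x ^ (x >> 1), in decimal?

7944

x = 1010111110000 = 5616
x>>1 = 0101011111000
XOR  = 1111100001000 = 7944
(x ^ (x >> 1) gives the standard binary-reflected Gray code of x.)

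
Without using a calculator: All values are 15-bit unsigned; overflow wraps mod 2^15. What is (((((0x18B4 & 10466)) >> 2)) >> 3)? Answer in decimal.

0x18B4 = 001100010110100
10466 = 010100011100010
→ & → 000100010100000 = 2208
→ >> 2 → 000001000101000 = 552
→ >> 3 → 000000001000101 = 69

69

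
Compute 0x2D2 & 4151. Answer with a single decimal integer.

18

0x2D2 = 0001011010010
4151 = 1000000110111
AND → 0000000010010 = 18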